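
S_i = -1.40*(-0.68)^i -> [-1.4, 0.95, -0.65, 0.44, -0.3]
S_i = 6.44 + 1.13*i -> [6.44, 7.57, 8.7, 9.83, 10.96]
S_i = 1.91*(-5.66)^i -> [1.91, -10.81, 61.19, -346.32, 1960.19]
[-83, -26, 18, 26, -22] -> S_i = Random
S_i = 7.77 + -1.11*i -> [7.77, 6.66, 5.55, 4.44, 3.33]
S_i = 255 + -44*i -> [255, 211, 167, 123, 79]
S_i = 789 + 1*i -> [789, 790, 791, 792, 793]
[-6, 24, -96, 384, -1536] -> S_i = -6*-4^i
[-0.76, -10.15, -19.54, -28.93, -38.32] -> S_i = -0.76 + -9.39*i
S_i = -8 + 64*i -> [-8, 56, 120, 184, 248]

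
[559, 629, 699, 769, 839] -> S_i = 559 + 70*i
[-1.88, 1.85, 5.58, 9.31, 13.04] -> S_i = -1.88 + 3.73*i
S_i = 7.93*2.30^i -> [7.93, 18.24, 41.95, 96.48, 221.91]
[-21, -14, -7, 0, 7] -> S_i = -21 + 7*i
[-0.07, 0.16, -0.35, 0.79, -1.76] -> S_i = -0.07*(-2.24)^i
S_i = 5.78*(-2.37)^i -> [5.78, -13.7, 32.47, -76.94, 182.36]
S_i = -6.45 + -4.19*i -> [-6.45, -10.64, -14.83, -19.02, -23.21]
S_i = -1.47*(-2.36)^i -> [-1.47, 3.47, -8.19, 19.32, -45.6]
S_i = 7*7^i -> [7, 49, 343, 2401, 16807]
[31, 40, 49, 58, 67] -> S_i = 31 + 9*i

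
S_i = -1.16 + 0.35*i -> [-1.16, -0.81, -0.46, -0.11, 0.24]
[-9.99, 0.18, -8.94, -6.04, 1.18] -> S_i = Random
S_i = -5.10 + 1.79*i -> [-5.1, -3.31, -1.52, 0.27, 2.06]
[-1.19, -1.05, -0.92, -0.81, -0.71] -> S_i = -1.19*0.88^i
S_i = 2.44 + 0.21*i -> [2.44, 2.65, 2.86, 3.07, 3.28]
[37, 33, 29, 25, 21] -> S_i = 37 + -4*i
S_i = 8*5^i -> [8, 40, 200, 1000, 5000]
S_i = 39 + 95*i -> [39, 134, 229, 324, 419]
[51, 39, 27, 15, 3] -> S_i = 51 + -12*i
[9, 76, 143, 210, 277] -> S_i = 9 + 67*i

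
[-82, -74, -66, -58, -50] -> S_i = -82 + 8*i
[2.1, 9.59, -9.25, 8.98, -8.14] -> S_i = Random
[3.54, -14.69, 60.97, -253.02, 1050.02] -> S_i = 3.54*(-4.15)^i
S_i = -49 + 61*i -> [-49, 12, 73, 134, 195]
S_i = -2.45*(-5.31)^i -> [-2.45, 13.01, -69.08, 366.82, -1947.8]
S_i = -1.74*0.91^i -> [-1.74, -1.58, -1.44, -1.31, -1.19]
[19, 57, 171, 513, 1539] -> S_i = 19*3^i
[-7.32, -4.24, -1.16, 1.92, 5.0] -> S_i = -7.32 + 3.08*i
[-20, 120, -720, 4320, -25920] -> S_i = -20*-6^i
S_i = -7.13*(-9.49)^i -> [-7.13, 67.66, -642.13, 6093.8, -57830.16]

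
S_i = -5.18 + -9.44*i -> [-5.18, -14.62, -24.06, -33.5, -42.94]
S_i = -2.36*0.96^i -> [-2.36, -2.27, -2.17, -2.09, -2.0]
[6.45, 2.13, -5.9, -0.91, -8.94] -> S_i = Random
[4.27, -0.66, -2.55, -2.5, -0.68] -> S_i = Random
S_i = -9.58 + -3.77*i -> [-9.58, -13.35, -17.12, -20.89, -24.66]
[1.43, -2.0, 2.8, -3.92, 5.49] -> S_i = 1.43*(-1.40)^i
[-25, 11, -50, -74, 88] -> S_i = Random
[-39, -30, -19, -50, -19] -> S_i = Random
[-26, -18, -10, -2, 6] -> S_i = -26 + 8*i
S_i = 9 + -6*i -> [9, 3, -3, -9, -15]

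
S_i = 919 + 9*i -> [919, 928, 937, 946, 955]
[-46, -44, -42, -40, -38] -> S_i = -46 + 2*i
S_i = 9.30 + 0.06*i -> [9.3, 9.36, 9.42, 9.48, 9.54]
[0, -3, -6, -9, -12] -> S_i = 0 + -3*i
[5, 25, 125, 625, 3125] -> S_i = 5*5^i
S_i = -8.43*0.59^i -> [-8.43, -4.97, -2.93, -1.73, -1.02]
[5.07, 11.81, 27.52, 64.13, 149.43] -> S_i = 5.07*2.33^i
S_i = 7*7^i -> [7, 49, 343, 2401, 16807]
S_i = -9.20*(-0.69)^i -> [-9.2, 6.35, -4.38, 3.02, -2.09]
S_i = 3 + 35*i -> [3, 38, 73, 108, 143]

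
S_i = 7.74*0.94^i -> [7.74, 7.28, 6.84, 6.43, 6.04]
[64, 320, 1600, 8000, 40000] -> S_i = 64*5^i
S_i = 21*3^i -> [21, 63, 189, 567, 1701]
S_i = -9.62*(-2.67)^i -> [-9.62, 25.69, -68.58, 183.11, -488.9]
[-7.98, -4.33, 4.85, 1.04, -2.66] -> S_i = Random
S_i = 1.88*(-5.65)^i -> [1.88, -10.62, 60.01, -339.08, 1915.81]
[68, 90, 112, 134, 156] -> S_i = 68 + 22*i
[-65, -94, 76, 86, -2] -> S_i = Random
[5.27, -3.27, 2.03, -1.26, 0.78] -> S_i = 5.27*(-0.62)^i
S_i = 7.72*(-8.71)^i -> [7.72, -67.24, 585.67, -5101.19, 44431.39]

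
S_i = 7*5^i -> [7, 35, 175, 875, 4375]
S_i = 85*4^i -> [85, 340, 1360, 5440, 21760]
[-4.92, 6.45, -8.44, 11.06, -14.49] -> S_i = -4.92*(-1.31)^i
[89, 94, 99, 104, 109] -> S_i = 89 + 5*i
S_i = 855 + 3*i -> [855, 858, 861, 864, 867]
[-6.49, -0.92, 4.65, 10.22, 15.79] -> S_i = -6.49 + 5.57*i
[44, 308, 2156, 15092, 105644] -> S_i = 44*7^i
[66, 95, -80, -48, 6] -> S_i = Random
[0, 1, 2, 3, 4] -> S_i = 0 + 1*i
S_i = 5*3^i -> [5, 15, 45, 135, 405]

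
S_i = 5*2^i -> [5, 10, 20, 40, 80]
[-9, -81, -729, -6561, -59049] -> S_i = -9*9^i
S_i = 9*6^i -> [9, 54, 324, 1944, 11664]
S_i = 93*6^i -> [93, 558, 3348, 20088, 120528]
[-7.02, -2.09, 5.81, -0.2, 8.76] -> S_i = Random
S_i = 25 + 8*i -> [25, 33, 41, 49, 57]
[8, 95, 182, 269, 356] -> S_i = 8 + 87*i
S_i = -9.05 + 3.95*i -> [-9.05, -5.1, -1.15, 2.8, 6.75]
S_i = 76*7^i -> [76, 532, 3724, 26068, 182476]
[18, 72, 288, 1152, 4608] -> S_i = 18*4^i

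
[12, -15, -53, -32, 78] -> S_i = Random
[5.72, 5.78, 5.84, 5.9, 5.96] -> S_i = 5.72 + 0.06*i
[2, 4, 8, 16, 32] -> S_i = 2*2^i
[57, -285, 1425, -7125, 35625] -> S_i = 57*-5^i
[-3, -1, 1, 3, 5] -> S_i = -3 + 2*i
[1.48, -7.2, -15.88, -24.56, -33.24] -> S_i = 1.48 + -8.68*i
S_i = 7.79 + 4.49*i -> [7.79, 12.28, 16.77, 21.26, 25.75]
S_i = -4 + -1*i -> [-4, -5, -6, -7, -8]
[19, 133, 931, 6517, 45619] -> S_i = 19*7^i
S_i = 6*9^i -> [6, 54, 486, 4374, 39366]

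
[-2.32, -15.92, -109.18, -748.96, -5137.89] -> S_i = -2.32*6.86^i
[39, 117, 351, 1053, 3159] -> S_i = 39*3^i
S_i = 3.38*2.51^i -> [3.38, 8.48, 21.29, 53.45, 134.16]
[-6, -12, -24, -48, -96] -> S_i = -6*2^i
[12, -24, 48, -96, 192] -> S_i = 12*-2^i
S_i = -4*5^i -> [-4, -20, -100, -500, -2500]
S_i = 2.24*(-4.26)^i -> [2.24, -9.54, 40.65, -173.17, 737.71]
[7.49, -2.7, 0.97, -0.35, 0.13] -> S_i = 7.49*(-0.36)^i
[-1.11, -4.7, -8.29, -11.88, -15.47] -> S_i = -1.11 + -3.59*i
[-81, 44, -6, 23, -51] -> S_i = Random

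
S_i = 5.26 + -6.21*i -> [5.26, -0.95, -7.16, -13.37, -19.58]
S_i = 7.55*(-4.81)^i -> [7.55, -36.32, 174.68, -840.2, 4041.36]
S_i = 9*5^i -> [9, 45, 225, 1125, 5625]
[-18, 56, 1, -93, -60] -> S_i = Random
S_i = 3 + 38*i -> [3, 41, 79, 117, 155]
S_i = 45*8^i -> [45, 360, 2880, 23040, 184320]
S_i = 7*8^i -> [7, 56, 448, 3584, 28672]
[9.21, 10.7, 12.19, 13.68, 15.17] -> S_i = 9.21 + 1.49*i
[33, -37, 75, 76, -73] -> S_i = Random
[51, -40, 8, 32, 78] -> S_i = Random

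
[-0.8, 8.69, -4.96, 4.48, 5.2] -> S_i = Random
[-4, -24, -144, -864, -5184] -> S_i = -4*6^i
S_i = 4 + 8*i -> [4, 12, 20, 28, 36]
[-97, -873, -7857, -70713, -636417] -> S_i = -97*9^i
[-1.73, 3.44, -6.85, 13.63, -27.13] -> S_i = -1.73*(-1.99)^i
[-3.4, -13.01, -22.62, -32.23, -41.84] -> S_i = -3.40 + -9.61*i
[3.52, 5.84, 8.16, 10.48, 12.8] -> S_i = 3.52 + 2.32*i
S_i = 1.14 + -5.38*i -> [1.14, -4.24, -9.62, -15.0, -20.38]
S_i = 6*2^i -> [6, 12, 24, 48, 96]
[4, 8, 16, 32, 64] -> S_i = 4*2^i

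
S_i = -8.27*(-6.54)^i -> [-8.27, 54.09, -353.72, 2313.34, -15129.22]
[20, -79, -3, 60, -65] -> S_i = Random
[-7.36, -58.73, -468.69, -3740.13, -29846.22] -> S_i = -7.36*7.98^i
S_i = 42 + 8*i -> [42, 50, 58, 66, 74]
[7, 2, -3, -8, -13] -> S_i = 7 + -5*i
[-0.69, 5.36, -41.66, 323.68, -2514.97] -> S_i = -0.69*(-7.77)^i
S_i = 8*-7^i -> [8, -56, 392, -2744, 19208]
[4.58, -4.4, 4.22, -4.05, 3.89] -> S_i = 4.58*(-0.96)^i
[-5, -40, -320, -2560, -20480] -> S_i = -5*8^i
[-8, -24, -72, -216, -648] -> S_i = -8*3^i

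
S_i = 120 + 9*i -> [120, 129, 138, 147, 156]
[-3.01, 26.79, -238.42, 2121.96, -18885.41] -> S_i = -3.01*(-8.90)^i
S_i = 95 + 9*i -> [95, 104, 113, 122, 131]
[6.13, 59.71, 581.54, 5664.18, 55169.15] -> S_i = 6.13*9.74^i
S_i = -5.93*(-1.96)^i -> [-5.93, 11.62, -22.78, 44.65, -87.51]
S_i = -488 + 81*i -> [-488, -407, -326, -245, -164]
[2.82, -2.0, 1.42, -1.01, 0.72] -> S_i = 2.82*(-0.71)^i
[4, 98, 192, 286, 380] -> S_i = 4 + 94*i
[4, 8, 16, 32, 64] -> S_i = 4*2^i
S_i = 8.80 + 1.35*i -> [8.8, 10.15, 11.5, 12.85, 14.2]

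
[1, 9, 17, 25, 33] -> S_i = 1 + 8*i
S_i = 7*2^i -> [7, 14, 28, 56, 112]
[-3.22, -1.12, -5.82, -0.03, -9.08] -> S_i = Random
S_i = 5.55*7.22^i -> [5.55, 40.07, 289.31, 2088.84, 15081.4]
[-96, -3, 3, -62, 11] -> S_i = Random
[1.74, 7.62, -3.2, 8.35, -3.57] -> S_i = Random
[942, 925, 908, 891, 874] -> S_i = 942 + -17*i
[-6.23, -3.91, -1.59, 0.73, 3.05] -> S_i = -6.23 + 2.32*i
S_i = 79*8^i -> [79, 632, 5056, 40448, 323584]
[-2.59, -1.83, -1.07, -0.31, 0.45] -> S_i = -2.59 + 0.76*i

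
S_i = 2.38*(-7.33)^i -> [2.38, -17.45, 127.87, -937.32, 6870.57]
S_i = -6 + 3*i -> [-6, -3, 0, 3, 6]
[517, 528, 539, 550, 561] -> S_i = 517 + 11*i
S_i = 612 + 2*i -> [612, 614, 616, 618, 620]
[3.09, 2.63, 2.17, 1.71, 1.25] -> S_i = 3.09 + -0.46*i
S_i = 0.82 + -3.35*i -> [0.82, -2.53, -5.88, -9.23, -12.58]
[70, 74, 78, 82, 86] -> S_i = 70 + 4*i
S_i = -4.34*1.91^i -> [-4.34, -8.29, -15.83, -30.24, -57.76]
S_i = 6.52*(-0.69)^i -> [6.52, -4.5, 3.1, -2.14, 1.48]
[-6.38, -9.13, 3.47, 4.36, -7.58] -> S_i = Random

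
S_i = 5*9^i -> [5, 45, 405, 3645, 32805]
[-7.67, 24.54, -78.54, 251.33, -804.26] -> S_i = -7.67*(-3.20)^i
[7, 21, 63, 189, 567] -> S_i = 7*3^i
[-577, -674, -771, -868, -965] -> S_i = -577 + -97*i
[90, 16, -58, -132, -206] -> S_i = 90 + -74*i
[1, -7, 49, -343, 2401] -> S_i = 1*-7^i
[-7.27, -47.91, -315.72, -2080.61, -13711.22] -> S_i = -7.27*6.59^i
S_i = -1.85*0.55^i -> [-1.85, -1.02, -0.56, -0.31, -0.17]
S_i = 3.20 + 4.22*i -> [3.2, 7.42, 11.64, 15.86, 20.08]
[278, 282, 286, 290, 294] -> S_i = 278 + 4*i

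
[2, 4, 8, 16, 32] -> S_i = 2*2^i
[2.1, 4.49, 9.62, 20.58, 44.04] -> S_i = 2.10*2.14^i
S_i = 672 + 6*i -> [672, 678, 684, 690, 696]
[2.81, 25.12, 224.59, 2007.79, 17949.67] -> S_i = 2.81*8.94^i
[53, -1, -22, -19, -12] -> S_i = Random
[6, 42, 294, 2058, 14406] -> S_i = 6*7^i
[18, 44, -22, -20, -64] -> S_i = Random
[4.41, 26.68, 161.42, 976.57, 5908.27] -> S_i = 4.41*6.05^i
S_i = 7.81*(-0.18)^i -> [7.81, -1.41, 0.25, -0.05, 0.01]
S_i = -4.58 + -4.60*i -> [-4.58, -9.18, -13.78, -18.38, -22.98]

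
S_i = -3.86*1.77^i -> [-3.86, -6.83, -12.09, -21.4, -37.89]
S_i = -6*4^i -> [-6, -24, -96, -384, -1536]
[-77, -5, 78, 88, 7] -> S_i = Random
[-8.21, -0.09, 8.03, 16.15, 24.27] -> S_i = -8.21 + 8.12*i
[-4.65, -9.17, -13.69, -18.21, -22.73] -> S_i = -4.65 + -4.52*i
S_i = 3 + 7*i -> [3, 10, 17, 24, 31]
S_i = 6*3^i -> [6, 18, 54, 162, 486]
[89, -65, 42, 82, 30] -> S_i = Random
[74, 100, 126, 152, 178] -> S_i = 74 + 26*i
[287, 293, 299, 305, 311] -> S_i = 287 + 6*i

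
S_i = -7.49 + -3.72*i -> [-7.49, -11.21, -14.93, -18.65, -22.37]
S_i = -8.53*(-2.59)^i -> [-8.53, 22.09, -57.22, 148.2, -383.84]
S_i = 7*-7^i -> [7, -49, 343, -2401, 16807]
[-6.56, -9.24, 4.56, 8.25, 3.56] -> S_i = Random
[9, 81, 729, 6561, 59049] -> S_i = 9*9^i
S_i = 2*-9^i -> [2, -18, 162, -1458, 13122]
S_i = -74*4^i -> [-74, -296, -1184, -4736, -18944]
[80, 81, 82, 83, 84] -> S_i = 80 + 1*i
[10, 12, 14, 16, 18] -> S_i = 10 + 2*i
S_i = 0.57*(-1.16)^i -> [0.57, -0.66, 0.77, -0.89, 1.03]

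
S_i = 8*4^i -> [8, 32, 128, 512, 2048]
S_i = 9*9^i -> [9, 81, 729, 6561, 59049]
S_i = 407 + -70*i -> [407, 337, 267, 197, 127]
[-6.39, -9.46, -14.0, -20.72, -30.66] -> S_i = -6.39*1.48^i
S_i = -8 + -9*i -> [-8, -17, -26, -35, -44]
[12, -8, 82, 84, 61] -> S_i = Random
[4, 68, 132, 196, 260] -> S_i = 4 + 64*i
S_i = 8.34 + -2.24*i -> [8.34, 6.1, 3.86, 1.62, -0.62]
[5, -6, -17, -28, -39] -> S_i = 5 + -11*i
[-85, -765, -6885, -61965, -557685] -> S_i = -85*9^i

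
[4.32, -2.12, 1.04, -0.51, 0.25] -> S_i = 4.32*(-0.49)^i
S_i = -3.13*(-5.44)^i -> [-3.13, 17.03, -92.63, 503.9, -2741.2]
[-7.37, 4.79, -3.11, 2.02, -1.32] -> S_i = -7.37*(-0.65)^i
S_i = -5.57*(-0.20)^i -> [-5.57, 1.11, -0.22, 0.04, -0.01]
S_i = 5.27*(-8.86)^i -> [5.27, -46.69, 413.69, -3665.32, 32474.73]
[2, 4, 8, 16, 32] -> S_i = 2*2^i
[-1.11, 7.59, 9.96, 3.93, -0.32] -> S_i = Random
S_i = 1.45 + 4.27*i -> [1.45, 5.72, 9.99, 14.26, 18.53]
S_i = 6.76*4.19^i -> [6.76, 28.32, 118.68, 497.27, 2083.54]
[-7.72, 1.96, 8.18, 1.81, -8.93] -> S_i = Random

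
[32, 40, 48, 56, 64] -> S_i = 32 + 8*i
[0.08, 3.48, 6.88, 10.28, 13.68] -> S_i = 0.08 + 3.40*i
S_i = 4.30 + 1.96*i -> [4.3, 6.26, 8.22, 10.18, 12.14]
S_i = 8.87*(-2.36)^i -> [8.87, -20.93, 49.4, -116.59, 275.15]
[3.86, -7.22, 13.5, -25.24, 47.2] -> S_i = 3.86*(-1.87)^i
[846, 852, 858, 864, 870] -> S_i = 846 + 6*i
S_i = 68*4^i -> [68, 272, 1088, 4352, 17408]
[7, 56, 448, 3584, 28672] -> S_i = 7*8^i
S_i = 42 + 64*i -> [42, 106, 170, 234, 298]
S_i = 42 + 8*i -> [42, 50, 58, 66, 74]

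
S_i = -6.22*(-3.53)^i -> [-6.22, 21.96, -77.51, 273.6, -965.8]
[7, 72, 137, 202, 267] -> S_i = 7 + 65*i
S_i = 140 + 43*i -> [140, 183, 226, 269, 312]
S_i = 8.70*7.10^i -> [8.7, 61.77, 438.57, 3113.83, 22108.16]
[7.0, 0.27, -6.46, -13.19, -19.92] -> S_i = 7.00 + -6.73*i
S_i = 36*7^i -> [36, 252, 1764, 12348, 86436]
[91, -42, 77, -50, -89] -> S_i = Random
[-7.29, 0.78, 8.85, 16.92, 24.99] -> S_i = -7.29 + 8.07*i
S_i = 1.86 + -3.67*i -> [1.86, -1.81, -5.48, -9.15, -12.82]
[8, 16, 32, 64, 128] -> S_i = 8*2^i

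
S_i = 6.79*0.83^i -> [6.79, 5.64, 4.68, 3.88, 3.22]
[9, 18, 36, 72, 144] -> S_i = 9*2^i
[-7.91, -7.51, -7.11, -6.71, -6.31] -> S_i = -7.91 + 0.40*i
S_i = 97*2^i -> [97, 194, 388, 776, 1552]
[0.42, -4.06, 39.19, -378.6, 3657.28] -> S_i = 0.42*(-9.66)^i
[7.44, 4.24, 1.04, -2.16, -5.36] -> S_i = 7.44 + -3.20*i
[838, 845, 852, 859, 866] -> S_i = 838 + 7*i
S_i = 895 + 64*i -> [895, 959, 1023, 1087, 1151]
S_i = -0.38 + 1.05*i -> [-0.38, 0.67, 1.72, 2.77, 3.82]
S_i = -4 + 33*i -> [-4, 29, 62, 95, 128]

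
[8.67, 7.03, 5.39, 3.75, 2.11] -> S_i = 8.67 + -1.64*i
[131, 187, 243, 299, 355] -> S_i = 131 + 56*i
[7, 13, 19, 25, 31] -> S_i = 7 + 6*i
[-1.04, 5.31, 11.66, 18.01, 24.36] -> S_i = -1.04 + 6.35*i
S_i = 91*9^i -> [91, 819, 7371, 66339, 597051]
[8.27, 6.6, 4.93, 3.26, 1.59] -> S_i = 8.27 + -1.67*i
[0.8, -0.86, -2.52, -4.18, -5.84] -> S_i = 0.80 + -1.66*i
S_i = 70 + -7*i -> [70, 63, 56, 49, 42]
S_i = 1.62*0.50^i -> [1.62, 0.81, 0.4, 0.2, 0.1]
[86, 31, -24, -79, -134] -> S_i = 86 + -55*i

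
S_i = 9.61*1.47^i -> [9.61, 14.13, 20.77, 30.53, 44.87]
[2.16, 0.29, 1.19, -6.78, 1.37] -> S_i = Random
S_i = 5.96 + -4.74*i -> [5.96, 1.22, -3.52, -8.26, -13.0]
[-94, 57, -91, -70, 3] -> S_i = Random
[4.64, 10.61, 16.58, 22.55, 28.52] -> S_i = 4.64 + 5.97*i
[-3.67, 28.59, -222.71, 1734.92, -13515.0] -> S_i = -3.67*(-7.79)^i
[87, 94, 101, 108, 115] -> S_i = 87 + 7*i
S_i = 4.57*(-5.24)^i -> [4.57, -23.95, 125.48, -657.52, 3445.41]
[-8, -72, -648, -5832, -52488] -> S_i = -8*9^i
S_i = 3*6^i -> [3, 18, 108, 648, 3888]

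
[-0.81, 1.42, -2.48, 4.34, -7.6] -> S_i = -0.81*(-1.75)^i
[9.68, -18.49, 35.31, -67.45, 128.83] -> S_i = 9.68*(-1.91)^i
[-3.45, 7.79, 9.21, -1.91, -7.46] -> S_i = Random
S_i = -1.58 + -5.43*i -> [-1.58, -7.01, -12.44, -17.87, -23.3]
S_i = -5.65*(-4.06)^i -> [-5.65, 22.94, -93.13, 378.12, -1535.16]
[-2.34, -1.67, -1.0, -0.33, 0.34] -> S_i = -2.34 + 0.67*i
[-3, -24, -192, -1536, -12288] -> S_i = -3*8^i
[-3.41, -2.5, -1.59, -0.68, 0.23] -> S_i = -3.41 + 0.91*i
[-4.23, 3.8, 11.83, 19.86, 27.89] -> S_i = -4.23 + 8.03*i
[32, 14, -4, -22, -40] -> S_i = 32 + -18*i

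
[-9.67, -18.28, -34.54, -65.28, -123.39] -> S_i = -9.67*1.89^i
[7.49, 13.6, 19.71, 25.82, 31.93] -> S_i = 7.49 + 6.11*i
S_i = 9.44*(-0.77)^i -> [9.44, -7.27, 5.6, -4.31, 3.32]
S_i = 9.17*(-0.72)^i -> [9.17, -6.6, 4.75, -3.42, 2.46]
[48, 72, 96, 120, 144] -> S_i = 48 + 24*i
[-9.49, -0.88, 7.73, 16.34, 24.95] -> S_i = -9.49 + 8.61*i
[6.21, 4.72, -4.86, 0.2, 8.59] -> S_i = Random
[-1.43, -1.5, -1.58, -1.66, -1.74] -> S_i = -1.43*1.05^i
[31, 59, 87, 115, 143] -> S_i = 31 + 28*i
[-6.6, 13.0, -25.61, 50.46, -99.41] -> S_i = -6.60*(-1.97)^i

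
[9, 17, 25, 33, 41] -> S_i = 9 + 8*i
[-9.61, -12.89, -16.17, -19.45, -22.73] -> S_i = -9.61 + -3.28*i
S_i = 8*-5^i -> [8, -40, 200, -1000, 5000]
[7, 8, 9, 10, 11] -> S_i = 7 + 1*i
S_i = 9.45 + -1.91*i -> [9.45, 7.54, 5.63, 3.72, 1.81]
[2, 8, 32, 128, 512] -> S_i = 2*4^i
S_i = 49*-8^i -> [49, -392, 3136, -25088, 200704]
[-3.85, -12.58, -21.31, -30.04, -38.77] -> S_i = -3.85 + -8.73*i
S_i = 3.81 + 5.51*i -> [3.81, 9.32, 14.83, 20.34, 25.85]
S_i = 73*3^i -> [73, 219, 657, 1971, 5913]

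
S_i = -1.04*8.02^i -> [-1.04, -8.34, -66.89, -536.48, -4302.6]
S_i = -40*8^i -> [-40, -320, -2560, -20480, -163840]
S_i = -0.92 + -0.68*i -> [-0.92, -1.6, -2.28, -2.96, -3.64]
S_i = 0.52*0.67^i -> [0.52, 0.35, 0.23, 0.16, 0.1]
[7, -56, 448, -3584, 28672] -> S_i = 7*-8^i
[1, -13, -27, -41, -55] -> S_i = 1 + -14*i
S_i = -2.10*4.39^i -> [-2.1, -9.22, -40.47, -177.67, -779.97]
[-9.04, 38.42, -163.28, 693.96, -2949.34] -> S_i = -9.04*(-4.25)^i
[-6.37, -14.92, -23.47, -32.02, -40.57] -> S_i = -6.37 + -8.55*i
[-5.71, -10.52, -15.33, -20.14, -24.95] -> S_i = -5.71 + -4.81*i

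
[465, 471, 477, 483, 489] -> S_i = 465 + 6*i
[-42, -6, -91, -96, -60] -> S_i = Random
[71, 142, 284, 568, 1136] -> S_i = 71*2^i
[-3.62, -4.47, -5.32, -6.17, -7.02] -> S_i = -3.62 + -0.85*i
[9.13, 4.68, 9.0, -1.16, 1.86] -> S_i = Random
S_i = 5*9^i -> [5, 45, 405, 3645, 32805]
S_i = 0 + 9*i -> [0, 9, 18, 27, 36]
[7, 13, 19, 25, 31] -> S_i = 7 + 6*i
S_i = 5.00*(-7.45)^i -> [5.0, -37.25, 277.51, -2067.47, 15402.64]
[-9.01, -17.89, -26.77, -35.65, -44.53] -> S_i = -9.01 + -8.88*i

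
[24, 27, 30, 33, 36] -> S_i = 24 + 3*i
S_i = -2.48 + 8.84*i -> [-2.48, 6.36, 15.2, 24.04, 32.88]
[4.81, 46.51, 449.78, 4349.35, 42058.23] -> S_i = 4.81*9.67^i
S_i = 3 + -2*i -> [3, 1, -1, -3, -5]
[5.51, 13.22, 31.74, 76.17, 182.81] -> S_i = 5.51*2.40^i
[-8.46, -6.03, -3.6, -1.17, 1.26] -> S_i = -8.46 + 2.43*i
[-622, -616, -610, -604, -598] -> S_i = -622 + 6*i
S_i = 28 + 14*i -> [28, 42, 56, 70, 84]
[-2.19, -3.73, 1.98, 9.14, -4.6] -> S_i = Random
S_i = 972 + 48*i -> [972, 1020, 1068, 1116, 1164]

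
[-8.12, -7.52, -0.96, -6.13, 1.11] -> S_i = Random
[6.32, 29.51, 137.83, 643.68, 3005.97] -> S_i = 6.32*4.67^i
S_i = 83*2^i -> [83, 166, 332, 664, 1328]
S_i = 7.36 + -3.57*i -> [7.36, 3.79, 0.22, -3.35, -6.92]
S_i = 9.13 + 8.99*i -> [9.13, 18.12, 27.11, 36.1, 45.09]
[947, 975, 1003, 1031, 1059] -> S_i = 947 + 28*i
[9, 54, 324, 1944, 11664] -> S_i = 9*6^i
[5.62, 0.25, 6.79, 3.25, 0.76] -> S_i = Random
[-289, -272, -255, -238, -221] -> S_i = -289 + 17*i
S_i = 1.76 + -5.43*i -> [1.76, -3.67, -9.1, -14.53, -19.96]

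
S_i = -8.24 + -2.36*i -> [-8.24, -10.6, -12.96, -15.32, -17.68]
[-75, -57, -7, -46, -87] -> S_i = Random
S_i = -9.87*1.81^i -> [-9.87, -17.86, -32.34, -58.53, -105.93]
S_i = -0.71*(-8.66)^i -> [-0.71, 6.15, -53.25, 461.12, -3993.28]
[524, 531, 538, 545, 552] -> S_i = 524 + 7*i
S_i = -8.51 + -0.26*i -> [-8.51, -8.77, -9.03, -9.29, -9.55]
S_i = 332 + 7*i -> [332, 339, 346, 353, 360]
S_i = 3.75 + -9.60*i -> [3.75, -5.85, -15.45, -25.05, -34.65]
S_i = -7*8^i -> [-7, -56, -448, -3584, -28672]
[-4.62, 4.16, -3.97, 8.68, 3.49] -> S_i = Random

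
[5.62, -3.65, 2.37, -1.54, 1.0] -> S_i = 5.62*(-0.65)^i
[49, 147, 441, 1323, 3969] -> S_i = 49*3^i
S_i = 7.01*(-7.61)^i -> [7.01, -53.35, 405.96, -3089.38, 23510.22]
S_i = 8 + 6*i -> [8, 14, 20, 26, 32]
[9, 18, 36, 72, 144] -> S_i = 9*2^i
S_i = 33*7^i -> [33, 231, 1617, 11319, 79233]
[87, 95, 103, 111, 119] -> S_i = 87 + 8*i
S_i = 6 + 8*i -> [6, 14, 22, 30, 38]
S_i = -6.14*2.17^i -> [-6.14, -13.32, -28.91, -62.74, -136.15]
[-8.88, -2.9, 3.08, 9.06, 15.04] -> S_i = -8.88 + 5.98*i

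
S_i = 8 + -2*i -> [8, 6, 4, 2, 0]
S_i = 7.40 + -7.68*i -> [7.4, -0.28, -7.96, -15.64, -23.32]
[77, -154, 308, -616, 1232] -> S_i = 77*-2^i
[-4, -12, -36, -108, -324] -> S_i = -4*3^i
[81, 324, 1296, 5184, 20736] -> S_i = 81*4^i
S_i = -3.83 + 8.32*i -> [-3.83, 4.49, 12.81, 21.13, 29.45]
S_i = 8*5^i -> [8, 40, 200, 1000, 5000]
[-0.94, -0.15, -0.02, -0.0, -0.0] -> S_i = -0.94*0.16^i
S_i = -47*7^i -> [-47, -329, -2303, -16121, -112847]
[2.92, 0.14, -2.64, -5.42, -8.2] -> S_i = 2.92 + -2.78*i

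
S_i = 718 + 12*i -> [718, 730, 742, 754, 766]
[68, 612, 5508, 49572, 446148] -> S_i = 68*9^i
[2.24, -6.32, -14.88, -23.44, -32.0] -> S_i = 2.24 + -8.56*i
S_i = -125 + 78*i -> [-125, -47, 31, 109, 187]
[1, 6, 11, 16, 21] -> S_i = 1 + 5*i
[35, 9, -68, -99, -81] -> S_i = Random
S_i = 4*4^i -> [4, 16, 64, 256, 1024]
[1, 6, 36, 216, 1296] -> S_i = 1*6^i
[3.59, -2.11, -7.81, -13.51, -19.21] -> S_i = 3.59 + -5.70*i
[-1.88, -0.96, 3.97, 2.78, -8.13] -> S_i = Random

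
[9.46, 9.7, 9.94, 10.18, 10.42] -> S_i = 9.46 + 0.24*i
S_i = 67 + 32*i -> [67, 99, 131, 163, 195]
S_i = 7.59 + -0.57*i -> [7.59, 7.02, 6.45, 5.88, 5.31]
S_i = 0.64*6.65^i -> [0.64, 4.26, 28.3, 188.21, 1251.6]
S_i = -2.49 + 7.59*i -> [-2.49, 5.1, 12.69, 20.28, 27.87]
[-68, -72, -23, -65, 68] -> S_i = Random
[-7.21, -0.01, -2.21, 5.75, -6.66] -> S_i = Random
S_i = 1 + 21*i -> [1, 22, 43, 64, 85]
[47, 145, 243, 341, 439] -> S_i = 47 + 98*i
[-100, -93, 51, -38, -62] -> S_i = Random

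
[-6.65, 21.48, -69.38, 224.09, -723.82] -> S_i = -6.65*(-3.23)^i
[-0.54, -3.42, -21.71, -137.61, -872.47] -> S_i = -0.54*6.34^i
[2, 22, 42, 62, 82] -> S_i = 2 + 20*i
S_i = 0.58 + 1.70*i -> [0.58, 2.28, 3.98, 5.68, 7.38]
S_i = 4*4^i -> [4, 16, 64, 256, 1024]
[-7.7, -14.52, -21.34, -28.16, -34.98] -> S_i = -7.70 + -6.82*i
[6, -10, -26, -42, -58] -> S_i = 6 + -16*i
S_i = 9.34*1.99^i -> [9.34, 18.59, 36.99, 73.6, 146.47]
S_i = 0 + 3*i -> [0, 3, 6, 9, 12]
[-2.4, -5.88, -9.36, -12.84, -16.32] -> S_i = -2.40 + -3.48*i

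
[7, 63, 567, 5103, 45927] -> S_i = 7*9^i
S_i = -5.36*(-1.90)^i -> [-5.36, 10.18, -19.35, 36.76, -69.85]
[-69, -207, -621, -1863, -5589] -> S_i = -69*3^i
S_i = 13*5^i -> [13, 65, 325, 1625, 8125]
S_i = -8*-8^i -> [-8, 64, -512, 4096, -32768]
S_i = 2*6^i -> [2, 12, 72, 432, 2592]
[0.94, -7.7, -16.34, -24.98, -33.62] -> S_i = 0.94 + -8.64*i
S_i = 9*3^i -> [9, 27, 81, 243, 729]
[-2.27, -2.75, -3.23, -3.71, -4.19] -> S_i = -2.27 + -0.48*i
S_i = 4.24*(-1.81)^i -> [4.24, -7.67, 13.89, -25.14, 45.51]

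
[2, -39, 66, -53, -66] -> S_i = Random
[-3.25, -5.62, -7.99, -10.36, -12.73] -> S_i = -3.25 + -2.37*i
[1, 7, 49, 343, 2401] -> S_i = 1*7^i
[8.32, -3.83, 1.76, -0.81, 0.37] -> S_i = 8.32*(-0.46)^i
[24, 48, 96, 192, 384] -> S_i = 24*2^i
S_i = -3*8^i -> [-3, -24, -192, -1536, -12288]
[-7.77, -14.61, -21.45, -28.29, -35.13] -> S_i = -7.77 + -6.84*i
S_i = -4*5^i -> [-4, -20, -100, -500, -2500]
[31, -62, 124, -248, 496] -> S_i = 31*-2^i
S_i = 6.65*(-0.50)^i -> [6.65, -3.32, 1.66, -0.83, 0.42]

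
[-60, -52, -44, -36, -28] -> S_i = -60 + 8*i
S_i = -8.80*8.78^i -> [-8.8, -77.26, -678.38, -5956.16, -52295.07]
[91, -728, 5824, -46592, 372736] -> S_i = 91*-8^i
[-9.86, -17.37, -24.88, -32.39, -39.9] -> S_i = -9.86 + -7.51*i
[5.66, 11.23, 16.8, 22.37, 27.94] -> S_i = 5.66 + 5.57*i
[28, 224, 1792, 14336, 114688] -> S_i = 28*8^i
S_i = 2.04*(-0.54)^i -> [2.04, -1.1, 0.59, -0.32, 0.17]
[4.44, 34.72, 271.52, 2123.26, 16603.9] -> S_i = 4.44*7.82^i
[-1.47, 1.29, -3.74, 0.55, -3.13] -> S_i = Random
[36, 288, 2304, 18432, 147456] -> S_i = 36*8^i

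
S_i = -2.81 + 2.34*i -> [-2.81, -0.47, 1.87, 4.21, 6.55]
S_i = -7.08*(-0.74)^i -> [-7.08, 5.24, -3.88, 2.87, -2.12]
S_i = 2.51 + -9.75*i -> [2.51, -7.24, -16.99, -26.74, -36.49]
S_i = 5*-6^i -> [5, -30, 180, -1080, 6480]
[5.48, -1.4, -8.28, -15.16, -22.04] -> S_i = 5.48 + -6.88*i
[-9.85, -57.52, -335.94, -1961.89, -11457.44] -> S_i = -9.85*5.84^i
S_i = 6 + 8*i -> [6, 14, 22, 30, 38]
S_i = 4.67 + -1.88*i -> [4.67, 2.79, 0.91, -0.97, -2.85]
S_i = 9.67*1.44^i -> [9.67, 13.92, 20.05, 28.87, 41.58]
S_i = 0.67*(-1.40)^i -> [0.67, -0.94, 1.31, -1.84, 2.57]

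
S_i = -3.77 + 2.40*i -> [-3.77, -1.37, 1.03, 3.43, 5.83]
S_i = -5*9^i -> [-5, -45, -405, -3645, -32805]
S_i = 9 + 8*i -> [9, 17, 25, 33, 41]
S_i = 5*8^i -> [5, 40, 320, 2560, 20480]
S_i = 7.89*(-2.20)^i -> [7.89, -17.36, 38.19, -84.01, 184.83]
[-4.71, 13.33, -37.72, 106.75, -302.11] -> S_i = -4.71*(-2.83)^i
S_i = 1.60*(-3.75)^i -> [1.6, -6.0, 22.5, -84.38, 316.41]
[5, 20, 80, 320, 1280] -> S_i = 5*4^i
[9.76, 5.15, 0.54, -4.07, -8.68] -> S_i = 9.76 + -4.61*i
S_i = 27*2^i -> [27, 54, 108, 216, 432]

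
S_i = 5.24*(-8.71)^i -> [5.24, -45.64, 397.53, -3462.47, 30158.1]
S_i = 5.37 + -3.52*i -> [5.37, 1.85, -1.67, -5.19, -8.71]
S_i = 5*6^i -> [5, 30, 180, 1080, 6480]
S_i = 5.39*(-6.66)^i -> [5.39, -35.9, 239.08, -1592.25, 10604.39]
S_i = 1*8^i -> [1, 8, 64, 512, 4096]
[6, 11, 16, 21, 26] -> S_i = 6 + 5*i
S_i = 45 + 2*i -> [45, 47, 49, 51, 53]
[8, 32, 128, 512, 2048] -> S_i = 8*4^i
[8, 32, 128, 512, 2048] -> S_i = 8*4^i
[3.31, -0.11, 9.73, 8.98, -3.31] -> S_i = Random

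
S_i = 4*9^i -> [4, 36, 324, 2916, 26244]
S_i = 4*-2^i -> [4, -8, 16, -32, 64]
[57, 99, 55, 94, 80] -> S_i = Random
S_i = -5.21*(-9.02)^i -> [-5.21, 46.99, -423.89, 3823.47, -34487.67]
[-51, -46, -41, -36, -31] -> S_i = -51 + 5*i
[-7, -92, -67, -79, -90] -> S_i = Random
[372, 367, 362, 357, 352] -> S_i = 372 + -5*i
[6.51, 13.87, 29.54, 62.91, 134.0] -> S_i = 6.51*2.13^i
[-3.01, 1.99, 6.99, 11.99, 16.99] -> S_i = -3.01 + 5.00*i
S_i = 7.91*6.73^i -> [7.91, 53.23, 358.27, 2411.14, 16226.94]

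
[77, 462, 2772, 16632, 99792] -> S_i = 77*6^i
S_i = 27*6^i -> [27, 162, 972, 5832, 34992]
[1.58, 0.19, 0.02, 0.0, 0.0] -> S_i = 1.58*0.12^i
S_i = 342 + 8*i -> [342, 350, 358, 366, 374]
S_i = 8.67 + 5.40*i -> [8.67, 14.07, 19.47, 24.87, 30.27]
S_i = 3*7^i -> [3, 21, 147, 1029, 7203]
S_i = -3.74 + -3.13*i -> [-3.74, -6.87, -10.0, -13.13, -16.26]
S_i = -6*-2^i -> [-6, 12, -24, 48, -96]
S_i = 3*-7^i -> [3, -21, 147, -1029, 7203]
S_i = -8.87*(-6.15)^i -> [-8.87, 54.55, -335.49, 2063.24, -12688.9]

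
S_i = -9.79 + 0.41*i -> [-9.79, -9.38, -8.97, -8.56, -8.15]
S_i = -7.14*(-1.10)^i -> [-7.14, 7.85, -8.64, 9.5, -10.45]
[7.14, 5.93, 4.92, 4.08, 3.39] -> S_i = 7.14*0.83^i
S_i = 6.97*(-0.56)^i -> [6.97, -3.9, 2.19, -1.22, 0.69]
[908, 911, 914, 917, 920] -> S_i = 908 + 3*i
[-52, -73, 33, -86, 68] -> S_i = Random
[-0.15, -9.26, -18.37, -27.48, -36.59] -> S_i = -0.15 + -9.11*i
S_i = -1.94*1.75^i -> [-1.94, -3.4, -5.94, -10.4, -18.2]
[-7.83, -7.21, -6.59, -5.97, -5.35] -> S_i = -7.83 + 0.62*i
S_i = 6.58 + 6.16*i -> [6.58, 12.74, 18.9, 25.06, 31.22]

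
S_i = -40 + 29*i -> [-40, -11, 18, 47, 76]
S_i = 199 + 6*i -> [199, 205, 211, 217, 223]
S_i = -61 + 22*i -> [-61, -39, -17, 5, 27]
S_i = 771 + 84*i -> [771, 855, 939, 1023, 1107]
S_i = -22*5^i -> [-22, -110, -550, -2750, -13750]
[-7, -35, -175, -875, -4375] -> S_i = -7*5^i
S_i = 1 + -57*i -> [1, -56, -113, -170, -227]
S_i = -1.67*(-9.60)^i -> [-1.67, 16.03, -153.91, 1477.51, -14184.09]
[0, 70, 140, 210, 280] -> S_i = 0 + 70*i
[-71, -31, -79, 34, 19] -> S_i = Random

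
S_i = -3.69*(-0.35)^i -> [-3.69, 1.29, -0.45, 0.16, -0.06]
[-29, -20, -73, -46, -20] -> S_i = Random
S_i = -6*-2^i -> [-6, 12, -24, 48, -96]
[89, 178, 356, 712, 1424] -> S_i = 89*2^i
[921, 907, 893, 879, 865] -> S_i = 921 + -14*i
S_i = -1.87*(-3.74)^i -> [-1.87, 6.99, -26.16, 97.83, -365.87]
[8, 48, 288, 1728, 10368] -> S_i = 8*6^i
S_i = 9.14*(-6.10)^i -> [9.14, -55.75, 340.1, -2074.61, 12655.1]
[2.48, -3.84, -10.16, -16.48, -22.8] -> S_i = 2.48 + -6.32*i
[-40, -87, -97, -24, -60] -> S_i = Random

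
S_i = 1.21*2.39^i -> [1.21, 2.89, 6.91, 16.52, 39.48]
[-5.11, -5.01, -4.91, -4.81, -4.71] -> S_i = -5.11*0.98^i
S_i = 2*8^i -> [2, 16, 128, 1024, 8192]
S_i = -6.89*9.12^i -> [-6.89, -62.84, -573.07, -5226.41, -47664.89]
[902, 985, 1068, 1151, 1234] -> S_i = 902 + 83*i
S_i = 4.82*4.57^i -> [4.82, 22.03, 100.67, 460.04, 2102.38]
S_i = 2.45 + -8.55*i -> [2.45, -6.1, -14.65, -23.2, -31.75]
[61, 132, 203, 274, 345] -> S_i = 61 + 71*i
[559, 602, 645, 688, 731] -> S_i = 559 + 43*i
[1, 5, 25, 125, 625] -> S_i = 1*5^i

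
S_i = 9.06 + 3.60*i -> [9.06, 12.66, 16.26, 19.86, 23.46]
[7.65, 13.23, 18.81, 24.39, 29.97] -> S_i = 7.65 + 5.58*i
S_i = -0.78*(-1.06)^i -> [-0.78, 0.83, -0.88, 0.93, -0.98]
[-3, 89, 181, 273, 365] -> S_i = -3 + 92*i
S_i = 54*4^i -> [54, 216, 864, 3456, 13824]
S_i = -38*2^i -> [-38, -76, -152, -304, -608]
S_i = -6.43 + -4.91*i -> [-6.43, -11.34, -16.25, -21.16, -26.07]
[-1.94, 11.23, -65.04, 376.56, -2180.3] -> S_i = -1.94*(-5.79)^i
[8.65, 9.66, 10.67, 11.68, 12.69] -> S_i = 8.65 + 1.01*i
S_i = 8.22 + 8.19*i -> [8.22, 16.41, 24.6, 32.79, 40.98]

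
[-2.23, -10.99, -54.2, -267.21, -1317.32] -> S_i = -2.23*4.93^i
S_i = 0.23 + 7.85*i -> [0.23, 8.08, 15.93, 23.78, 31.63]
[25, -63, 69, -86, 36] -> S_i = Random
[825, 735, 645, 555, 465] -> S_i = 825 + -90*i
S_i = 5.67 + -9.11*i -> [5.67, -3.44, -12.55, -21.66, -30.77]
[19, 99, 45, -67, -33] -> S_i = Random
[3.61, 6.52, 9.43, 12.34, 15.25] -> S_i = 3.61 + 2.91*i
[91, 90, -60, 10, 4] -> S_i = Random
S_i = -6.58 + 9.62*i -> [-6.58, 3.04, 12.66, 22.28, 31.9]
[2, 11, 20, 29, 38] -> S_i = 2 + 9*i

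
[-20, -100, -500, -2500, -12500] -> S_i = -20*5^i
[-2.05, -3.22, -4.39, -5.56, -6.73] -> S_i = -2.05 + -1.17*i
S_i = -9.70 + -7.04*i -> [-9.7, -16.74, -23.78, -30.82, -37.86]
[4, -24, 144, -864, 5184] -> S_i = 4*-6^i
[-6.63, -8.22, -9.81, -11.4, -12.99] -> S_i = -6.63 + -1.59*i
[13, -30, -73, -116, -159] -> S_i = 13 + -43*i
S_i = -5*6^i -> [-5, -30, -180, -1080, -6480]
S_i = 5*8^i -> [5, 40, 320, 2560, 20480]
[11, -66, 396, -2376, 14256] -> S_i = 11*-6^i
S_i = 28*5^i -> [28, 140, 700, 3500, 17500]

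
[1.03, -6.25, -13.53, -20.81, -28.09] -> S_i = 1.03 + -7.28*i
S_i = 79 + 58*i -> [79, 137, 195, 253, 311]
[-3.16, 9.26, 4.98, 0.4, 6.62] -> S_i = Random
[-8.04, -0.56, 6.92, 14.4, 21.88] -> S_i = -8.04 + 7.48*i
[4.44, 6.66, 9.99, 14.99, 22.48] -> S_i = 4.44*1.50^i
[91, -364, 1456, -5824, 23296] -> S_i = 91*-4^i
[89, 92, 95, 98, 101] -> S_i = 89 + 3*i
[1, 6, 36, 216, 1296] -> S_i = 1*6^i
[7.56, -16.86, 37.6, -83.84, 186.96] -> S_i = 7.56*(-2.23)^i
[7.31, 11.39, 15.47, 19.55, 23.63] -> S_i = 7.31 + 4.08*i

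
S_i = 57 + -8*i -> [57, 49, 41, 33, 25]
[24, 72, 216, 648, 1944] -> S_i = 24*3^i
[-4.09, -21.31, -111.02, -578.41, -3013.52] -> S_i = -4.09*5.21^i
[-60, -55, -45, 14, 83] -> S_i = Random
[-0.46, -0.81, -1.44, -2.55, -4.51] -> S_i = -0.46*1.77^i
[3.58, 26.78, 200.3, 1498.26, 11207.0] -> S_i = 3.58*7.48^i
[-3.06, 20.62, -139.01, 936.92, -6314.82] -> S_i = -3.06*(-6.74)^i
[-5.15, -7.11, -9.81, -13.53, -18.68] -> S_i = -5.15*1.38^i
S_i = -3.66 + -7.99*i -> [-3.66, -11.65, -19.64, -27.63, -35.62]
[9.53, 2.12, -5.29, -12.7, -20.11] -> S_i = 9.53 + -7.41*i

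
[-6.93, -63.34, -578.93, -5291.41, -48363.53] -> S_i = -6.93*9.14^i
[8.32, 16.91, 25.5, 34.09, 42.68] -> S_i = 8.32 + 8.59*i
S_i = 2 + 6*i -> [2, 8, 14, 20, 26]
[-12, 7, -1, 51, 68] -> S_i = Random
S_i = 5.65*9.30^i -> [5.65, 52.55, 488.67, 4544.62, 42264.94]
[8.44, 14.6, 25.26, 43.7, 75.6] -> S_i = 8.44*1.73^i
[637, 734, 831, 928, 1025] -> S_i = 637 + 97*i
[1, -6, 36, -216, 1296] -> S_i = 1*-6^i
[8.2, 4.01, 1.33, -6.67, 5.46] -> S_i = Random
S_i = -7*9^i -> [-7, -63, -567, -5103, -45927]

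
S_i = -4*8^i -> [-4, -32, -256, -2048, -16384]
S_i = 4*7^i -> [4, 28, 196, 1372, 9604]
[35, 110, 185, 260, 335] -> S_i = 35 + 75*i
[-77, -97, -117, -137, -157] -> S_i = -77 + -20*i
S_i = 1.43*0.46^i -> [1.43, 0.66, 0.3, 0.14, 0.06]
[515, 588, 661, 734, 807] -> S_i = 515 + 73*i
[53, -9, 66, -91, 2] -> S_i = Random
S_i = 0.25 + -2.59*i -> [0.25, -2.34, -4.93, -7.52, -10.11]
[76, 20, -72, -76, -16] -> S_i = Random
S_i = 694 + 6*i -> [694, 700, 706, 712, 718]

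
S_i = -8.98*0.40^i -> [-8.98, -3.59, -1.44, -0.57, -0.23]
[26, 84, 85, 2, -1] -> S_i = Random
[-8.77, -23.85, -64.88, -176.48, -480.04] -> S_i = -8.77*2.72^i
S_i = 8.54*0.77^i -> [8.54, 6.58, 5.06, 3.9, 3.0]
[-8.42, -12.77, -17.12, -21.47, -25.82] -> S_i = -8.42 + -4.35*i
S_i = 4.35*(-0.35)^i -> [4.35, -1.52, 0.53, -0.19, 0.07]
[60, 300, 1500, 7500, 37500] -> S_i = 60*5^i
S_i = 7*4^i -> [7, 28, 112, 448, 1792]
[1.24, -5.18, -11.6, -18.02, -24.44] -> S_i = 1.24 + -6.42*i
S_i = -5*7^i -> [-5, -35, -245, -1715, -12005]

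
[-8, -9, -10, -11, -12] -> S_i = -8 + -1*i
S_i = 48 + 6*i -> [48, 54, 60, 66, 72]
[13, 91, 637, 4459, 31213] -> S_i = 13*7^i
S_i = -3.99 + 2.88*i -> [-3.99, -1.11, 1.77, 4.65, 7.53]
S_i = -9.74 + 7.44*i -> [-9.74, -2.3, 5.14, 12.58, 20.02]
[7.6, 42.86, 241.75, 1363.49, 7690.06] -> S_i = 7.60*5.64^i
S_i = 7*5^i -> [7, 35, 175, 875, 4375]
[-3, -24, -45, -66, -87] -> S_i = -3 + -21*i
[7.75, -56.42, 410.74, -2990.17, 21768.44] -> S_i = 7.75*(-7.28)^i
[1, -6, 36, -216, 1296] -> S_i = 1*-6^i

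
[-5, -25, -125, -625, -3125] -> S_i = -5*5^i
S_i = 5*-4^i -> [5, -20, 80, -320, 1280]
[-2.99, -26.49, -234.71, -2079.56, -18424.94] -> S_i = -2.99*8.86^i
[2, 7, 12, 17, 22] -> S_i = 2 + 5*i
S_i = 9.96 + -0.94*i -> [9.96, 9.02, 8.08, 7.14, 6.2]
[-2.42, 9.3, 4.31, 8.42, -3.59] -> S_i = Random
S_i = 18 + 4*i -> [18, 22, 26, 30, 34]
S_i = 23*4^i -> [23, 92, 368, 1472, 5888]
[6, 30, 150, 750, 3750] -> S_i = 6*5^i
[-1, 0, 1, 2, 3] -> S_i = -1 + 1*i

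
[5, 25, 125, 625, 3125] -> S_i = 5*5^i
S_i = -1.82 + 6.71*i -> [-1.82, 4.89, 11.6, 18.31, 25.02]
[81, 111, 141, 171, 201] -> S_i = 81 + 30*i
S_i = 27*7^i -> [27, 189, 1323, 9261, 64827]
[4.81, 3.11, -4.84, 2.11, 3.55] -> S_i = Random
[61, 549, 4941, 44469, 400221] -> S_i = 61*9^i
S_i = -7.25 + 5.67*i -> [-7.25, -1.58, 4.09, 9.76, 15.43]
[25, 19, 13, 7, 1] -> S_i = 25 + -6*i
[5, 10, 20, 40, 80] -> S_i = 5*2^i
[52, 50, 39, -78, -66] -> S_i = Random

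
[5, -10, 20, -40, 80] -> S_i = 5*-2^i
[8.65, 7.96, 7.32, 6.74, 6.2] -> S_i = 8.65*0.92^i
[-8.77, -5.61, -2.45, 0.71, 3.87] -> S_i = -8.77 + 3.16*i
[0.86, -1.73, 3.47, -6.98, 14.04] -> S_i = 0.86*(-2.01)^i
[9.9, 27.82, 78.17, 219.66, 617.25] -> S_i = 9.90*2.81^i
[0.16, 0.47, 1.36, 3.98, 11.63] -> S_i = 0.16*2.92^i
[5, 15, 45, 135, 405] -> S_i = 5*3^i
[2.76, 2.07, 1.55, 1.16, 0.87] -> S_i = 2.76*0.75^i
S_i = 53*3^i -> [53, 159, 477, 1431, 4293]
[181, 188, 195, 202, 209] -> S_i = 181 + 7*i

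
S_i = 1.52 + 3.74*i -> [1.52, 5.26, 9.0, 12.74, 16.48]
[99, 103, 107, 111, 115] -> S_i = 99 + 4*i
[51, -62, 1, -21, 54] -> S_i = Random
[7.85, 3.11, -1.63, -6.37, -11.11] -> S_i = 7.85 + -4.74*i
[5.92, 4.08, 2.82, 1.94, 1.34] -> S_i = 5.92*0.69^i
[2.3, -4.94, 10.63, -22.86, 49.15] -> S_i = 2.30*(-2.15)^i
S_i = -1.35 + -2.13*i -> [-1.35, -3.48, -5.61, -7.74, -9.87]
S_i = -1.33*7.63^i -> [-1.33, -10.15, -77.43, -590.78, -4507.65]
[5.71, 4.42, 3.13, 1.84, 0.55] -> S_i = 5.71 + -1.29*i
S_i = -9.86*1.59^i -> [-9.86, -15.68, -24.93, -39.63, -63.02]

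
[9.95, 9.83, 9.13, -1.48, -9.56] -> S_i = Random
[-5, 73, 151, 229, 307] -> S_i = -5 + 78*i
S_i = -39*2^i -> [-39, -78, -156, -312, -624]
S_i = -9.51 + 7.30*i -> [-9.51, -2.21, 5.09, 12.39, 19.69]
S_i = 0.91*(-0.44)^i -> [0.91, -0.4, 0.18, -0.08, 0.03]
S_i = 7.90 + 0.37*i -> [7.9, 8.27, 8.64, 9.01, 9.38]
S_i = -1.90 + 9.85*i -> [-1.9, 7.95, 17.8, 27.65, 37.5]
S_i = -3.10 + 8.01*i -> [-3.1, 4.91, 12.92, 20.93, 28.94]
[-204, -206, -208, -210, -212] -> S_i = -204 + -2*i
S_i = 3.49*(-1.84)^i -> [3.49, -6.42, 11.82, -21.74, 40.0]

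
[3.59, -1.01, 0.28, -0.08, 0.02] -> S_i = 3.59*(-0.28)^i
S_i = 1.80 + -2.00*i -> [1.8, -0.2, -2.2, -4.2, -6.2]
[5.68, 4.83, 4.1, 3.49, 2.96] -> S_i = 5.68*0.85^i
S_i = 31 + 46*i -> [31, 77, 123, 169, 215]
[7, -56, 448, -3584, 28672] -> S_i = 7*-8^i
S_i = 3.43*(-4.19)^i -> [3.43, -14.37, 60.22, -252.31, 1057.18]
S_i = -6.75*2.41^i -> [-6.75, -16.27, -39.2, -94.48, -227.7]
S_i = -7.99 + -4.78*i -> [-7.99, -12.77, -17.55, -22.33, -27.11]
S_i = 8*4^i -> [8, 32, 128, 512, 2048]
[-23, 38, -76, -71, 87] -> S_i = Random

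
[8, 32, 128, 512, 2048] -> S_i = 8*4^i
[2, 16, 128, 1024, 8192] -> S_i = 2*8^i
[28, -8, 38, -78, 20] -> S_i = Random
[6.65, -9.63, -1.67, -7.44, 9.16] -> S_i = Random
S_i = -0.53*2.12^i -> [-0.53, -1.12, -2.38, -5.05, -10.71]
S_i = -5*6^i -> [-5, -30, -180, -1080, -6480]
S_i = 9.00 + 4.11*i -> [9.0, 13.11, 17.22, 21.33, 25.44]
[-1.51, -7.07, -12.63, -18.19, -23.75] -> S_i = -1.51 + -5.56*i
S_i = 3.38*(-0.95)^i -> [3.38, -3.21, 3.05, -2.9, 2.75]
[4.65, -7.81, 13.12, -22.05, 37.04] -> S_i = 4.65*(-1.68)^i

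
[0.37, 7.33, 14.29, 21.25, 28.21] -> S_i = 0.37 + 6.96*i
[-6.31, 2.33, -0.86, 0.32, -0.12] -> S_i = -6.31*(-0.37)^i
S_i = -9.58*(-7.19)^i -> [-9.58, 68.88, -495.25, 3560.84, -25602.42]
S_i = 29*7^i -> [29, 203, 1421, 9947, 69629]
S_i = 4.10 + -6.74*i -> [4.1, -2.64, -9.38, -16.12, -22.86]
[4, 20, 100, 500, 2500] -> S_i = 4*5^i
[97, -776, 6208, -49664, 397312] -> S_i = 97*-8^i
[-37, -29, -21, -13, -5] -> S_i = -37 + 8*i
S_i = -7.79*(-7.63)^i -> [-7.79, 59.44, -453.51, 3460.28, -26401.93]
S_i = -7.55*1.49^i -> [-7.55, -11.25, -16.76, -24.98, -37.21]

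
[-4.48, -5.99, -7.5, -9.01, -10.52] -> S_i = -4.48 + -1.51*i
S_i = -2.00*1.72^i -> [-2.0, -3.44, -5.92, -10.18, -17.5]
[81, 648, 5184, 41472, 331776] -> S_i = 81*8^i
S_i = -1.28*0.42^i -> [-1.28, -0.54, -0.23, -0.09, -0.04]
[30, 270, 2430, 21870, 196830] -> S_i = 30*9^i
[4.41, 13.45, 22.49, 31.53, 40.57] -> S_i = 4.41 + 9.04*i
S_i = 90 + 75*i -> [90, 165, 240, 315, 390]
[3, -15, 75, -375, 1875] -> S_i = 3*-5^i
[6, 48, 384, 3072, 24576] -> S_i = 6*8^i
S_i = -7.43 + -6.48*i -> [-7.43, -13.91, -20.39, -26.87, -33.35]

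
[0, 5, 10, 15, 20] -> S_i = 0 + 5*i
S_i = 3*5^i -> [3, 15, 75, 375, 1875]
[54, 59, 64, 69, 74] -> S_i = 54 + 5*i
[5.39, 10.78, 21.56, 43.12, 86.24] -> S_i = 5.39*2.00^i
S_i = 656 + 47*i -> [656, 703, 750, 797, 844]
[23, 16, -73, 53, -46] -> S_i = Random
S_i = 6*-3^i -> [6, -18, 54, -162, 486]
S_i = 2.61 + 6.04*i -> [2.61, 8.65, 14.69, 20.73, 26.77]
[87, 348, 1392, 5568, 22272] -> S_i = 87*4^i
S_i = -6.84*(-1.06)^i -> [-6.84, 7.25, -7.69, 8.15, -8.64]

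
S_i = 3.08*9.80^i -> [3.08, 30.18, 295.8, 2898.87, 28408.94]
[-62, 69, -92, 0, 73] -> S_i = Random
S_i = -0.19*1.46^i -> [-0.19, -0.28, -0.41, -0.59, -0.86]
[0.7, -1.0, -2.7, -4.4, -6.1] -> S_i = 0.70 + -1.70*i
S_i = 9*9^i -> [9, 81, 729, 6561, 59049]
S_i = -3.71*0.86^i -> [-3.71, -3.19, -2.74, -2.36, -2.03]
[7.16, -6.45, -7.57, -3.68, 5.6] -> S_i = Random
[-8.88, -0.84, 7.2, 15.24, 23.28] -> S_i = -8.88 + 8.04*i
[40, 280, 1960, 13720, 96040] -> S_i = 40*7^i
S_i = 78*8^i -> [78, 624, 4992, 39936, 319488]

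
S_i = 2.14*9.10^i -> [2.14, 19.47, 177.21, 1612.64, 14675.04]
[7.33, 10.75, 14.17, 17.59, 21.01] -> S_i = 7.33 + 3.42*i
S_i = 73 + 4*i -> [73, 77, 81, 85, 89]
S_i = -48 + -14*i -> [-48, -62, -76, -90, -104]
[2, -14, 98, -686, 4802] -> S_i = 2*-7^i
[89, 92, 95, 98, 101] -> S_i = 89 + 3*i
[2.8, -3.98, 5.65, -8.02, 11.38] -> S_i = 2.80*(-1.42)^i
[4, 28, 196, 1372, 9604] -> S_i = 4*7^i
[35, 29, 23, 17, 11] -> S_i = 35 + -6*i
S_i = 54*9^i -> [54, 486, 4374, 39366, 354294]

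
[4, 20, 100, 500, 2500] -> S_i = 4*5^i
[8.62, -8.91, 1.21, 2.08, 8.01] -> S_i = Random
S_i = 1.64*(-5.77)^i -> [1.64, -9.46, 54.6, -315.04, 1817.8]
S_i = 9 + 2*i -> [9, 11, 13, 15, 17]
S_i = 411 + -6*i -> [411, 405, 399, 393, 387]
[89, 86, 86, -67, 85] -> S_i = Random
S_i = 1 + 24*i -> [1, 25, 49, 73, 97]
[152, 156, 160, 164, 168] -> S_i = 152 + 4*i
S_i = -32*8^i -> [-32, -256, -2048, -16384, -131072]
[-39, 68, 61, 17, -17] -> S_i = Random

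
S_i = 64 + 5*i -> [64, 69, 74, 79, 84]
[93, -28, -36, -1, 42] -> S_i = Random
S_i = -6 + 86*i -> [-6, 80, 166, 252, 338]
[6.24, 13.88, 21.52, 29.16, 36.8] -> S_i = 6.24 + 7.64*i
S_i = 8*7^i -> [8, 56, 392, 2744, 19208]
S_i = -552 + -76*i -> [-552, -628, -704, -780, -856]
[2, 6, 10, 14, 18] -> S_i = 2 + 4*i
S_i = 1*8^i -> [1, 8, 64, 512, 4096]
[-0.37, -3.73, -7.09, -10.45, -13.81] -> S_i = -0.37 + -3.36*i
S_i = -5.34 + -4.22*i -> [-5.34, -9.56, -13.78, -18.0, -22.22]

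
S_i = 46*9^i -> [46, 414, 3726, 33534, 301806]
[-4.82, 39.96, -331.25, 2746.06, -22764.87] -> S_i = -4.82*(-8.29)^i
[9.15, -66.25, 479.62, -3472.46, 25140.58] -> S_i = 9.15*(-7.24)^i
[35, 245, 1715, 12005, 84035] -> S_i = 35*7^i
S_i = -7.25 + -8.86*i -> [-7.25, -16.11, -24.97, -33.83, -42.69]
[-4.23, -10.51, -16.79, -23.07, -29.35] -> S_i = -4.23 + -6.28*i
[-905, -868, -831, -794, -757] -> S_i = -905 + 37*i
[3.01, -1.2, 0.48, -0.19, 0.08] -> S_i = 3.01*(-0.40)^i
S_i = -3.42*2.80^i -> [-3.42, -9.58, -26.81, -75.08, -210.21]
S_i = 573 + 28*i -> [573, 601, 629, 657, 685]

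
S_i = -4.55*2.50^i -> [-4.55, -11.38, -28.44, -71.09, -177.73]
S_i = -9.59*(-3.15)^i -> [-9.59, 30.21, -95.16, 299.74, -944.19]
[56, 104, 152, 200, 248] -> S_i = 56 + 48*i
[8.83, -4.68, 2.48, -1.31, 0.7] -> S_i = 8.83*(-0.53)^i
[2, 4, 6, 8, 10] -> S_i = 2 + 2*i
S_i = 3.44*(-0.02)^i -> [3.44, -0.07, 0.0, -0.0, 0.0]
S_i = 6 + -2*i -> [6, 4, 2, 0, -2]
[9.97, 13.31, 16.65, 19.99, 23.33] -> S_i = 9.97 + 3.34*i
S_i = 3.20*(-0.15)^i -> [3.2, -0.48, 0.07, -0.01, 0.0]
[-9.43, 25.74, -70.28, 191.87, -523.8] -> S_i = -9.43*(-2.73)^i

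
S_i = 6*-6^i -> [6, -36, 216, -1296, 7776]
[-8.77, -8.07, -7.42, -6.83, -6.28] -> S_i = -8.77*0.92^i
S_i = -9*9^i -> [-9, -81, -729, -6561, -59049]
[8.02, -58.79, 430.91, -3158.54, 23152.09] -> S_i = 8.02*(-7.33)^i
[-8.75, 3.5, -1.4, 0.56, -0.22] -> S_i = -8.75*(-0.40)^i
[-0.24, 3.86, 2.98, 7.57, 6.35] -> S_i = Random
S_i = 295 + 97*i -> [295, 392, 489, 586, 683]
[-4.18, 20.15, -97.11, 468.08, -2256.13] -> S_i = -4.18*(-4.82)^i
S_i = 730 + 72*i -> [730, 802, 874, 946, 1018]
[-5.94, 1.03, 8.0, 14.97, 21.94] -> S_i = -5.94 + 6.97*i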